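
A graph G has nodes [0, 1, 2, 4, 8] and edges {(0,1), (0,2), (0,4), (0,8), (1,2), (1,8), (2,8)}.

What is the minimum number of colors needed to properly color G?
Clique number ω(G) = 4 (lower bound: χ ≥ ω).
The clique on [0, 1, 2, 8] has size 4, forcing χ ≥ 4, and the coloring below uses 4 colors, so χ(G) = 4.
A valid 4-coloring: color 1: [0]; color 2: [2, 4]; color 3: [1]; color 4: [8].

χ(G) = 4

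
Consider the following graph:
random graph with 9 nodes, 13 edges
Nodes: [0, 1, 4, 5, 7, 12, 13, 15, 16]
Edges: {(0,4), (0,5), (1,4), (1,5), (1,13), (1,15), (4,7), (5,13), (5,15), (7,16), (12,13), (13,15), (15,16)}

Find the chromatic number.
χ(G) = 4

Clique number ω(G) = 4 (lower bound: χ ≥ ω).
The clique on [1, 5, 13, 15] has size 4, forcing χ ≥ 4, and the coloring below uses 4 colors, so χ(G) = 4.
A valid 4-coloring: color 1: [4, 5, 12, 16]; color 2: [0, 1, 7]; color 3: [13]; color 4: [15].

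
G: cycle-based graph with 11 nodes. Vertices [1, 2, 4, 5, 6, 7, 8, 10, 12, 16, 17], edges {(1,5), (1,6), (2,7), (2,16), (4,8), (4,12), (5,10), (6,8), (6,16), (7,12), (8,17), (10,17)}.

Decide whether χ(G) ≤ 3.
Yes, G is 3-colorable

A valid 3-coloring: color 1: [2, 5, 6, 12, 17]; color 2: [1, 7, 8, 10, 16]; color 3: [4].
(χ(G) = 3 ≤ 3.)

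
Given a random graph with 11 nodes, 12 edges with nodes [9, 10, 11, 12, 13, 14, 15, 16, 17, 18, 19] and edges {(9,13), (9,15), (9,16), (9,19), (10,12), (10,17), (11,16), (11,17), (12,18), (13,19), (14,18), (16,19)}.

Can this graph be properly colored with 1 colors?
The clique on vertices [9, 16, 19] has size 3 > 1, so it alone needs 3 colors.

No, G is not 1-colorable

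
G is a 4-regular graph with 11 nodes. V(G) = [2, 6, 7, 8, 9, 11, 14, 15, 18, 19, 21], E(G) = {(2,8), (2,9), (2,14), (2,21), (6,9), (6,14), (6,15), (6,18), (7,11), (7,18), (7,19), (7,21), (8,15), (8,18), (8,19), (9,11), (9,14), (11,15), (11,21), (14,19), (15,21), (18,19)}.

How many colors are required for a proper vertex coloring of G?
Clique number ω(G) = 3 (lower bound: χ ≥ ω).
Suppose a proper 3-coloring c exists. The clique [2, 9, 14] takes 3 distinct colors; by symmetry let c(2) = 1, c(9) = 2, c(14) = 3.
- Vertex 6: neighbors [9, 14] already have colors [2, 3] ⇒ c(6) = 1.
- Vertex 8: neighbors [2] already have colors [1]; try each remaining color.
- Case c(8) = 2:
  - Vertex 15: neighbors [6, 8] already have colors [1, 2] ⇒ c(15) = 3.
  - Vertex 11: neighbors [9, 15] already have colors [2, 3] ⇒ c(11) = 1.
  - Vertex 18: neighbors [6, 8] already have colors [1, 2] ⇒ c(18) = 3.
  - Vertex 7: neighbors [11, 18] already have colors [1, 3] ⇒ c(7) = 2.
  - Vertex 21: neighbors [2, 7, 15] already have colors [1, 2, 3] — all 3 colors blocked. Contradiction.
- Case c(8) = 3:
  - Vertex 15: neighbors [6, 8] already have colors [1, 3] ⇒ c(15) = 2.
  - Vertex 18: neighbors [6, 8] already have colors [1, 3] ⇒ c(18) = 2.
  - Vertex 21: neighbors [2, 15] already have colors [1, 2] ⇒ c(21) = 3.
  - Vertex 7: neighbors [18, 21] already have colors [2, 3] ⇒ c(7) = 1.
  - Vertex 11: neighbors [7, 9, 21] already have colors [1, 2, 3] — all 3 colors blocked. Contradiction.
Every case ends in a contradiction, so G has no proper 3-coloring (χ ≥ 4).
The coloring below uses 4 colors, so χ(G) = 4.
A valid 4-coloring: color 1: [2, 6, 7]; color 2: [8, 14, 21]; color 3: [9, 15, 18]; color 4: [11, 19].

χ(G) = 4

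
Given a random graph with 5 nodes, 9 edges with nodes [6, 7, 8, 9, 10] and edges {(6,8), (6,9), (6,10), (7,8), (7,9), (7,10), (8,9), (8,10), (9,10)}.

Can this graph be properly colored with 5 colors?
Yes, G is 5-colorable

A valid 5-coloring: color 1: [10]; color 2: [8]; color 3: [9]; color 4: [6, 7].
(χ(G) = 4 ≤ 5.)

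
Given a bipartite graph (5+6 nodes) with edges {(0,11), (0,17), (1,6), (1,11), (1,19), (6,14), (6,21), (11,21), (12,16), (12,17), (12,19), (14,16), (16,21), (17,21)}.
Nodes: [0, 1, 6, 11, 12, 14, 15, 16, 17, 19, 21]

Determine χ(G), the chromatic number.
χ(G) = 2

Clique number ω(G) = 2 (lower bound: χ ≥ ω).
The graph is bipartite (no odd cycle), so 2 colors suffice: χ(G) = 2.
A valid 2-coloring: color 1: [0, 1, 12, 14, 15, 21]; color 2: [6, 11, 16, 17, 19].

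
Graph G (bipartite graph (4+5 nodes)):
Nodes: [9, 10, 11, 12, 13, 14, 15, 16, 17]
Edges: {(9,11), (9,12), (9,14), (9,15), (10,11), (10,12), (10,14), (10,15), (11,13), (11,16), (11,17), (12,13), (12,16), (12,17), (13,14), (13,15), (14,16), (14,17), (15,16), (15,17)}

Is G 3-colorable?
Yes, G is 3-colorable

A valid 3-coloring: color 1: [11, 12, 14, 15]; color 2: [9, 10, 13, 16, 17].
(χ(G) = 2 ≤ 3.)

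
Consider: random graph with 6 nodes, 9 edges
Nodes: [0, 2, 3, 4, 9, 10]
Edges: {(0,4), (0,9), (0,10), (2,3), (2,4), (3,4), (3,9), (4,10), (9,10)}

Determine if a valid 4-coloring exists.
Yes, G is 4-colorable

A valid 4-coloring: color 1: [4, 9]; color 2: [3, 10]; color 3: [0, 2].
(χ(G) = 3 ≤ 4.)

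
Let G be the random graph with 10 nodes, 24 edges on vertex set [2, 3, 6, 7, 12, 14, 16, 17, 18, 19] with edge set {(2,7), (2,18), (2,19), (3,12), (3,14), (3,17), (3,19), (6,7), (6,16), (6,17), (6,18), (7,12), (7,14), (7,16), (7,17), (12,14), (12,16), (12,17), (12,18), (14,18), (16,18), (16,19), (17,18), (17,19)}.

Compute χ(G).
χ(G) = 3

Clique number ω(G) = 3 (lower bound: χ ≥ ω).
The clique on [3, 17, 19] has size 3, forcing χ ≥ 3, and the coloring below uses 3 colors, so χ(G) = 3.
A valid 3-coloring: color 1: [3, 7, 18]; color 2: [2, 14, 16, 17]; color 3: [6, 12, 19].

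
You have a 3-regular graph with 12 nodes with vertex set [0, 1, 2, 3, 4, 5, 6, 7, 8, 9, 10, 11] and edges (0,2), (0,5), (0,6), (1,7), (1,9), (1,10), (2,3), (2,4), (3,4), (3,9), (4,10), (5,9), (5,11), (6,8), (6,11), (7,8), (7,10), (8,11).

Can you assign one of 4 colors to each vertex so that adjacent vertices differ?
A valid 4-coloring: color 1: [0, 4, 7, 9, 11]; color 2: [2, 5, 6, 10]; color 3: [1, 3, 8].
(χ(G) = 3 ≤ 4.)

Yes, G is 4-colorable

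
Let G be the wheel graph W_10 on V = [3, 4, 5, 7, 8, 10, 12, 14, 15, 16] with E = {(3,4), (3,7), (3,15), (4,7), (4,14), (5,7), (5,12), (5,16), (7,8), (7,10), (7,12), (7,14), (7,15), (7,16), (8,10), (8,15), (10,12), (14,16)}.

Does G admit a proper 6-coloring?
A valid 6-coloring: color 1: [7]; color 2: [4, 8, 12, 16]; color 3: [3, 5, 10, 14]; color 4: [15].
(χ(G) = 4 ≤ 6.)

Yes, G is 6-colorable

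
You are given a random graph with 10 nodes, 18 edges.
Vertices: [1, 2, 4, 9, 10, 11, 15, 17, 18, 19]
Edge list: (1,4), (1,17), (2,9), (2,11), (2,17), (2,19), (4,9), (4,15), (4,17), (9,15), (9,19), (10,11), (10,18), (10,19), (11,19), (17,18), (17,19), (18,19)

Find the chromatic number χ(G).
Clique number ω(G) = 3 (lower bound: χ ≥ ω).
Odd cycle [18, 10, 11, 2, 17] needs 3 colors (χ ≥ 3).
Vertex 19 is adjacent to every vertex of [2, 10, 11, 17, 18], which already need 3 colors among themselves, so 19 needs a new color (χ ≥ 4).
The coloring below uses 4 colors, so χ(G) = 4.
A valid 4-coloring: color 1: [4, 19]; color 2: [9, 11, 17]; color 3: [1, 2, 15, 18]; color 4: [10].

χ(G) = 4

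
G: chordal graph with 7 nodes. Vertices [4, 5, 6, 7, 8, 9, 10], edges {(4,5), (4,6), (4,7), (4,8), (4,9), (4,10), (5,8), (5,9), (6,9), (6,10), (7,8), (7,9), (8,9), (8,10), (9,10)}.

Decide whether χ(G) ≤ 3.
The clique on vertices [4, 8, 9, 10] has size 4 > 3, so it alone needs 4 colors.

No, G is not 3-colorable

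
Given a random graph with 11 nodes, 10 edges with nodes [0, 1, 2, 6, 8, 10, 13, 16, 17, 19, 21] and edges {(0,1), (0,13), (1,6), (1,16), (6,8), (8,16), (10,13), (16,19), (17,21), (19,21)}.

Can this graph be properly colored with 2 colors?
Yes, G is 2-colorable

A valid 2-coloring: color 1: [1, 2, 8, 13, 17, 19]; color 2: [0, 6, 10, 16, 21].
(χ(G) = 2 ≤ 2.)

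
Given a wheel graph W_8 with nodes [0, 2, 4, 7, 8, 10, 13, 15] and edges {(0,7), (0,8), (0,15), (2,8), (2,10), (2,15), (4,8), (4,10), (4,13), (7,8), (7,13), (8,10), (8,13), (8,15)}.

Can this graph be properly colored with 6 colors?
A valid 6-coloring: color 1: [8]; color 2: [0, 2, 13]; color 3: [4, 7, 15]; color 4: [10].
(χ(G) = 4 ≤ 6.)

Yes, G is 6-colorable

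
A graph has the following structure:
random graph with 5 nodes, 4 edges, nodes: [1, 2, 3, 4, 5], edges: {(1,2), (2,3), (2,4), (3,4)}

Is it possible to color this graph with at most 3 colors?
Yes, G is 3-colorable

A valid 3-coloring: color 1: [2, 5]; color 2: [1, 3]; color 3: [4].
(χ(G) = 3 ≤ 3.)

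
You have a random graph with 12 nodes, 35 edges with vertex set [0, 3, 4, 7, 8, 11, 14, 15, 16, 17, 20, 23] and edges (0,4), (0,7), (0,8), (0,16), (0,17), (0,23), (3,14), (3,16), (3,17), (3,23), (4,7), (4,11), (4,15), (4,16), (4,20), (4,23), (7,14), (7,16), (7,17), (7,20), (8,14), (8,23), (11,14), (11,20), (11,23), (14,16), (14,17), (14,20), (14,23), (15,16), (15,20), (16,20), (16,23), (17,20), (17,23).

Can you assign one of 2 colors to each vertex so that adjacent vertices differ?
The clique on vertices [0, 4, 16, 23] has size 4 > 2, so it alone needs 4 colors.

No, G is not 2-colorable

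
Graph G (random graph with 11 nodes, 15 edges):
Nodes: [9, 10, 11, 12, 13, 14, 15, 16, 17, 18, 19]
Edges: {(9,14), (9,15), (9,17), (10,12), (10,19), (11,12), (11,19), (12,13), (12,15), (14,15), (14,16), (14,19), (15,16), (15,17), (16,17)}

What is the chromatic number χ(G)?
χ(G) = 3

Clique number ω(G) = 3 (lower bound: χ ≥ ω).
The clique on [15, 16, 17] has size 3, forcing χ ≥ 3, and the coloring below uses 3 colors, so χ(G) = 3.
A valid 3-coloring: color 1: [13, 15, 18, 19]; color 2: [12, 14, 17]; color 3: [9, 10, 11, 16].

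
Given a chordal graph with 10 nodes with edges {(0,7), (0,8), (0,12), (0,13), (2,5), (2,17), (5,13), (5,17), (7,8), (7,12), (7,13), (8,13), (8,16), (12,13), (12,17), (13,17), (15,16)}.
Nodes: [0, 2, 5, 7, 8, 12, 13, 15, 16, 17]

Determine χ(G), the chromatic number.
χ(G) = 4

Clique number ω(G) = 4 (lower bound: χ ≥ ω).
The clique on [0, 7, 8, 13] has size 4, forcing χ ≥ 4, and the coloring below uses 4 colors, so χ(G) = 4.
A valid 4-coloring: color 1: [2, 13, 16]; color 2: [0, 15, 17]; color 3: [5, 7]; color 4: [8, 12].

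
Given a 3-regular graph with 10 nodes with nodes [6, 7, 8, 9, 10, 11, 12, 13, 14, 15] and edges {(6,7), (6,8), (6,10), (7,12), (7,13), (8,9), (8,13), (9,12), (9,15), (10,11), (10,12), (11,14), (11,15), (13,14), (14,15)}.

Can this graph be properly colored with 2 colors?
No, G is not 2-colorable

The clique on vertices [11, 14, 15] has size 3 > 2, so it alone needs 3 colors.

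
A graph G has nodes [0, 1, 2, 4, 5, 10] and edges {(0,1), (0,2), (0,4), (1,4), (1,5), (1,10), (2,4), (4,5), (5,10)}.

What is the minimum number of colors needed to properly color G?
χ(G) = 3

Clique number ω(G) = 3 (lower bound: χ ≥ ω).
The clique on [1, 5, 10] has size 3, forcing χ ≥ 3, and the coloring below uses 3 colors, so χ(G) = 3.
A valid 3-coloring: color 1: [4, 10]; color 2: [1, 2]; color 3: [0, 5].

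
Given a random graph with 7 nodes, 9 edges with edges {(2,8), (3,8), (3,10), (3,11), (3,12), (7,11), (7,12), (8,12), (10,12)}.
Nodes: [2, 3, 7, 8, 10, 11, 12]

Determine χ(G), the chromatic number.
Clique number ω(G) = 3 (lower bound: χ ≥ ω).
The clique on [3, 8, 12] has size 3, forcing χ ≥ 3, and the coloring below uses 3 colors, so χ(G) = 3.
A valid 3-coloring: color 1: [2, 3, 7]; color 2: [11, 12]; color 3: [8, 10].

χ(G) = 3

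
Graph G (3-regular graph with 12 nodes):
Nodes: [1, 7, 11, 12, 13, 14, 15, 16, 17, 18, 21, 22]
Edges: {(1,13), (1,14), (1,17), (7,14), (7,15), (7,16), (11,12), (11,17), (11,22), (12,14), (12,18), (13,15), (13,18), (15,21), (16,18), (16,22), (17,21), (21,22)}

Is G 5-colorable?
Yes, G is 5-colorable

A valid 5-coloring: color 1: [1, 12, 16, 21]; color 2: [14, 15, 17, 18, 22]; color 3: [7, 11, 13].
(χ(G) = 3 ≤ 5.)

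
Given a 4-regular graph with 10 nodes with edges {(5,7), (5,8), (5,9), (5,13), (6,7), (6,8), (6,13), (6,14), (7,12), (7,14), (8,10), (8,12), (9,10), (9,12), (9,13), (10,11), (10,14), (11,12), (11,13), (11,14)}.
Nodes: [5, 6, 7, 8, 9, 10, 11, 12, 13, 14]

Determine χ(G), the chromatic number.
χ(G) = 3

Clique number ω(G) = 3 (lower bound: χ ≥ ω).
The clique on [5, 9, 13] has size 3, forcing χ ≥ 3, and the coloring below uses 3 colors, so χ(G) = 3.
A valid 3-coloring: color 1: [7, 8, 9, 11]; color 2: [5, 6, 10, 12]; color 3: [13, 14].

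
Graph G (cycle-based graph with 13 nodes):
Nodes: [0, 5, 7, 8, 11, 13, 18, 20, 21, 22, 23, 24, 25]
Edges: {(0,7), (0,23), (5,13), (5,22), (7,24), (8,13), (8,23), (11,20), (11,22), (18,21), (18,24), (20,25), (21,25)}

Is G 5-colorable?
A valid 5-coloring: color 1: [5, 7, 8, 11, 18, 25]; color 2: [0, 13, 20, 21, 22, 24]; color 3: [23].
(χ(G) = 3 ≤ 5.)

Yes, G is 5-colorable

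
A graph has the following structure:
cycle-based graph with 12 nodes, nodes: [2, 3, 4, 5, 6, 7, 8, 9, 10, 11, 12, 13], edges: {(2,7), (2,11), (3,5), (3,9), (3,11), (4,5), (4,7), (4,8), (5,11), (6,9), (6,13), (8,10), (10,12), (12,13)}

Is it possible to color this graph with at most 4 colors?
A valid 4-coloring: color 1: [2, 5, 6, 8, 12]; color 2: [4, 9, 10, 11, 13]; color 3: [3, 7].
(χ(G) = 3 ≤ 4.)

Yes, G is 4-colorable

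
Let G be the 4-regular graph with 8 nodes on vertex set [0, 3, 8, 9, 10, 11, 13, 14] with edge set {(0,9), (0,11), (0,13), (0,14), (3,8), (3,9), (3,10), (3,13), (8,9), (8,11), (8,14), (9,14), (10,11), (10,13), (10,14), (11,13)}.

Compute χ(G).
χ(G) = 3

Clique number ω(G) = 3 (lower bound: χ ≥ ω).
The clique on [0, 9, 14] has size 3, forcing χ ≥ 3, and the coloring below uses 3 colors, so χ(G) = 3.
A valid 3-coloring: color 1: [3, 11, 14]; color 2: [9, 13]; color 3: [0, 8, 10].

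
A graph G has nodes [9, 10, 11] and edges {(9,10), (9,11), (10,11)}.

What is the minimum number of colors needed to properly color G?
χ(G) = 3

Clique number ω(G) = 3 (lower bound: χ ≥ ω).
The clique on [9, 10, 11] has size 3, forcing χ ≥ 3, and the coloring below uses 3 colors, so χ(G) = 3.
A valid 3-coloring: color 1: [11]; color 2: [9]; color 3: [10].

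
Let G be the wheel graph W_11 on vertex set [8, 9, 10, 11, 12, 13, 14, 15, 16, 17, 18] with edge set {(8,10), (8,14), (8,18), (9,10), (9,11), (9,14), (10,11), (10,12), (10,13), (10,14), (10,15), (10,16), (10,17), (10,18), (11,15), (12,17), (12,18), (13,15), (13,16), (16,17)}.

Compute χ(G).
χ(G) = 3

Clique number ω(G) = 3 (lower bound: χ ≥ ω).
The clique on [8, 10, 18] has size 3, forcing χ ≥ 3, and the coloring below uses 3 colors, so χ(G) = 3.
A valid 3-coloring: color 1: [10]; color 2: [8, 9, 12, 15, 16]; color 3: [11, 13, 14, 17, 18].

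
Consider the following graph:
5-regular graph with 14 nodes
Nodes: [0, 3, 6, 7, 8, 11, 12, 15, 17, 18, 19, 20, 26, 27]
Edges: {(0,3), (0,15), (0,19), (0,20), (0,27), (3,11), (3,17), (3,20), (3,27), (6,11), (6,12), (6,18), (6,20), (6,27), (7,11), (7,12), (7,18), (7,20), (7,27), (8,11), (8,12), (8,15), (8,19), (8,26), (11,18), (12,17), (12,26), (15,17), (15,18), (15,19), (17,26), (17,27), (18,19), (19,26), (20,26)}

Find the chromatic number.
χ(G) = 3

Clique number ω(G) = 3 (lower bound: χ ≥ ω).
The clique on [0, 15, 19] has size 3, forcing χ ≥ 3, and the coloring below uses 3 colors, so χ(G) = 3.
A valid 3-coloring: color 1: [11, 12, 19, 20, 27]; color 2: [0, 8, 17, 18]; color 3: [3, 6, 7, 15, 26].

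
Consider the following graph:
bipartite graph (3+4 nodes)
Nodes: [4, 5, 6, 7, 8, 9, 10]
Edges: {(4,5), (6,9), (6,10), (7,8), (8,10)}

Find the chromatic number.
Clique number ω(G) = 2 (lower bound: χ ≥ ω).
The graph is bipartite (no odd cycle), so 2 colors suffice: χ(G) = 2.
A valid 2-coloring: color 1: [4, 6, 8]; color 2: [5, 7, 9, 10].

χ(G) = 2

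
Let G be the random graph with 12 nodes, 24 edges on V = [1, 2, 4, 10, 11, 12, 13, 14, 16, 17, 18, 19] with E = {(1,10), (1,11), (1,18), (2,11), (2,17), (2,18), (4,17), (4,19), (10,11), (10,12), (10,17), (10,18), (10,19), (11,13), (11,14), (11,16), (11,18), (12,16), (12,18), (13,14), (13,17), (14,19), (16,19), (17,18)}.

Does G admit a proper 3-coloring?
No, G is not 3-colorable

The clique on vertices [1, 10, 11, 18] has size 4 > 3, so it alone needs 4 colors.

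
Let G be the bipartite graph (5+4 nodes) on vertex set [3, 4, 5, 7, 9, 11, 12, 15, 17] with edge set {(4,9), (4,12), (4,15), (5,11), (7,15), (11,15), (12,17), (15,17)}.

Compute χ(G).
Clique number ω(G) = 2 (lower bound: χ ≥ ω).
The graph is bipartite (no odd cycle), so 2 colors suffice: χ(G) = 2.
A valid 2-coloring: color 1: [3, 5, 9, 12, 15]; color 2: [4, 7, 11, 17].

χ(G) = 2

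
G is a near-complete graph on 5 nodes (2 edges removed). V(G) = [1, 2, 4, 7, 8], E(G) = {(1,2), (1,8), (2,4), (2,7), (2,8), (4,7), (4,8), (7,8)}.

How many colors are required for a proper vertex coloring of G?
χ(G) = 4

Clique number ω(G) = 4 (lower bound: χ ≥ ω).
The clique on [2, 4, 7, 8] has size 4, forcing χ ≥ 4, and the coloring below uses 4 colors, so χ(G) = 4.
A valid 4-coloring: color 1: [8]; color 2: [2]; color 3: [1, 7]; color 4: [4].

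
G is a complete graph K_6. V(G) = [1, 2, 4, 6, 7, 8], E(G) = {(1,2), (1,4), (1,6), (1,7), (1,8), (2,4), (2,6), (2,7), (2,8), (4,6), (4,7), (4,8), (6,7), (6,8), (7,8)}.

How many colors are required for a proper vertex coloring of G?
Clique number ω(G) = 6 (lower bound: χ ≥ ω).
The clique on [1, 2, 4, 6, 7, 8] has size 6, forcing χ ≥ 6, and the coloring below uses 6 colors, so χ(G) = 6.
A valid 6-coloring: color 1: [4]; color 2: [2]; color 3: [6]; color 4: [7]; color 5: [8]; color 6: [1].

χ(G) = 6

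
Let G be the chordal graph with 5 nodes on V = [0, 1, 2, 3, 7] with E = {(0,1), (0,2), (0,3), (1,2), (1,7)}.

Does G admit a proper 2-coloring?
No, G is not 2-colorable

The clique on vertices [0, 1, 2] has size 3 > 2, so it alone needs 3 colors.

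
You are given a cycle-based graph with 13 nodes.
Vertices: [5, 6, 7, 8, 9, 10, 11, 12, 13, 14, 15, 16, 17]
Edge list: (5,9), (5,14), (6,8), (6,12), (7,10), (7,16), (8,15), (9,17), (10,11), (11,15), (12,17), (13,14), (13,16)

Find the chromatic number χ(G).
Clique number ω(G) = 2 (lower bound: χ ≥ ω).
Odd cycle [6, 12, 17, 9, 5, 14, 13, 16, 7, 10, 11, 15, 8] needs 3 colors (χ ≥ 3).
The coloring below uses 3 colors, so χ(G) = 3.
A valid 3-coloring: color 1: [5, 6, 7, 13, 15, 17]; color 2: [8, 9, 10, 12, 14, 16]; color 3: [11].

χ(G) = 3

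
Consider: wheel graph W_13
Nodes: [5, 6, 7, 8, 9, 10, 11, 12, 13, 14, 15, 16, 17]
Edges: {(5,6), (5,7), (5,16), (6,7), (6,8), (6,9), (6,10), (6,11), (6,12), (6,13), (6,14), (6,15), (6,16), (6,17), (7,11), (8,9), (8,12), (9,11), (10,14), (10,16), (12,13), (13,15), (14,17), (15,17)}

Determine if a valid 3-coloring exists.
A valid 3-coloring: color 1: [6]; color 2: [7, 9, 12, 14, 15, 16]; color 3: [5, 8, 10, 11, 13, 17].
(χ(G) = 3 ≤ 3.)

Yes, G is 3-colorable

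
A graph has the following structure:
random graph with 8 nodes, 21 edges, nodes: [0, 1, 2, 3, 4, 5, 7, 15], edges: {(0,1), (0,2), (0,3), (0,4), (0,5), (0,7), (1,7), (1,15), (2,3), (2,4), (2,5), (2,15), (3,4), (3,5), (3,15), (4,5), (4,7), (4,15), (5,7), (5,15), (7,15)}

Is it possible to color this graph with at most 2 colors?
No, G is not 2-colorable

The clique on vertices [0, 2, 3, 4, 5] has size 5 > 2, so it alone needs 5 colors.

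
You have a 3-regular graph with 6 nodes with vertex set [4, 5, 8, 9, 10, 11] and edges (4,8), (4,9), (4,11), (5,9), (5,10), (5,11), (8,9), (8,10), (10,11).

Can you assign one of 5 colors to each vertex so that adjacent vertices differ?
Yes, G is 5-colorable

A valid 5-coloring: color 1: [4, 10]; color 2: [5, 8]; color 3: [9, 11].
(χ(G) = 3 ≤ 5.)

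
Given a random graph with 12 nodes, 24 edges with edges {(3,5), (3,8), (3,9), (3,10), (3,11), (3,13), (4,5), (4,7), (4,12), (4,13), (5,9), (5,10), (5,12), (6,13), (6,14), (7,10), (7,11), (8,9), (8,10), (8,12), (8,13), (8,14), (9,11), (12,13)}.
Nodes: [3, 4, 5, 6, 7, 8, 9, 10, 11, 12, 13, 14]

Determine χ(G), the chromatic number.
χ(G) = 4

Clique number ω(G) = 3 (lower bound: χ ≥ ω).
Suppose a proper 3-coloring c exists. The clique [3, 5, 9] takes 3 distinct colors; by symmetry let c(3) = 1, c(5) = 2, c(9) = 3.
- Vertex 8: neighbors [3, 9] already have colors [1, 3] ⇒ c(8) = 2.
- Vertex 13: neighbors [3, 8] already have colors [1, 2] ⇒ c(13) = 3.
- Vertex 4: neighbors [5, 13] already have colors [2, 3] ⇒ c(4) = 1.
- Vertex 12: neighbors [4, 5, 13] already have colors [1, 2, 3] — all 3 colors blocked. Contradiction.
The forced assignments end in a contradiction, so G has no proper 3-coloring (χ ≥ 4).
The coloring below uses 4 colors, so χ(G) = 4.
A valid 4-coloring: color 1: [3, 4, 6]; color 2: [5, 8, 11]; color 3: [7, 9, 13, 14]; color 4: [10, 12].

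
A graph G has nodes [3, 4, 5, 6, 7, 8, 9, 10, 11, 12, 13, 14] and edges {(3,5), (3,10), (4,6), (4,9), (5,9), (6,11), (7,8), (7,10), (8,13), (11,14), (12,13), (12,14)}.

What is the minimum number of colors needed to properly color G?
χ(G) = 2

Clique number ω(G) = 2 (lower bound: χ ≥ ω).
The graph is bipartite (no odd cycle), so 2 colors suffice: χ(G) = 2.
A valid 2-coloring: color 1: [3, 6, 7, 9, 13, 14]; color 2: [4, 5, 8, 10, 11, 12].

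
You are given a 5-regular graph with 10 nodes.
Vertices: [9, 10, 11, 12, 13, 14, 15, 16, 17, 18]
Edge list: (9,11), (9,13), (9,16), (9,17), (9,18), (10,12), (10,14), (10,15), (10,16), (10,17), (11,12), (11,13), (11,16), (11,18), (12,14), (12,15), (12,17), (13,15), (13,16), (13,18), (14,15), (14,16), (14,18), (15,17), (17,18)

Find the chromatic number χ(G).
Clique number ω(G) = 4 (lower bound: χ ≥ ω).
The clique on [9, 11, 13, 16] has size 4, forcing χ ≥ 4, and the coloring below uses 4 colors, so χ(G) = 4.
A valid 4-coloring: color 1: [11, 14, 17]; color 2: [15, 16, 18]; color 3: [10, 13]; color 4: [9, 12].

χ(G) = 4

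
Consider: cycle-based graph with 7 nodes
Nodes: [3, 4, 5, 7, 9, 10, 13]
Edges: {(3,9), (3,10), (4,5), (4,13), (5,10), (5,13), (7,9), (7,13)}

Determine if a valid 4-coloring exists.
A valid 4-coloring: color 1: [9, 10, 13]; color 2: [3, 5, 7]; color 3: [4].
(χ(G) = 3 ≤ 4.)

Yes, G is 4-colorable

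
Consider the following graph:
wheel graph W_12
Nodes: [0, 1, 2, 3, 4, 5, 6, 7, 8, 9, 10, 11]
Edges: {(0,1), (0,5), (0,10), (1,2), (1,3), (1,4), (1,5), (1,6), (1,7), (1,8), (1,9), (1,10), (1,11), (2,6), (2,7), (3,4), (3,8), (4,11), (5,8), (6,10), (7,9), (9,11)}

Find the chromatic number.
Clique number ω(G) = 3 (lower bound: χ ≥ ω).
Odd cycle [9, 11, 4, 3, 8, 5, 0, 10, 6, 2, 7] needs 3 colors (χ ≥ 3).
Vertex 1 is adjacent to every vertex of [0, 2, 3, 4, 5, 6, 7, 8, 9, 10, 11], which already need 3 colors among themselves, so 1 needs a new color (χ ≥ 4).
The coloring below uses 4 colors, so χ(G) = 4.
A valid 4-coloring: color 1: [1]; color 2: [0, 2, 4, 8, 9]; color 3: [3, 5, 7, 10, 11]; color 4: [6].

χ(G) = 4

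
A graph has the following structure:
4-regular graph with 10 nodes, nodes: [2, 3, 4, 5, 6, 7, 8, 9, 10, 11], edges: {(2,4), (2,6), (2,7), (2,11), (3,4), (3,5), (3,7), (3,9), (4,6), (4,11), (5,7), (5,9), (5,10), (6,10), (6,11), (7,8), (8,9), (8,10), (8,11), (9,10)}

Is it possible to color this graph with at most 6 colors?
Yes, G is 6-colorable

A valid 6-coloring: color 1: [7, 9, 11]; color 2: [2, 3, 10]; color 3: [5, 6, 8]; color 4: [4].
(χ(G) = 4 ≤ 6.)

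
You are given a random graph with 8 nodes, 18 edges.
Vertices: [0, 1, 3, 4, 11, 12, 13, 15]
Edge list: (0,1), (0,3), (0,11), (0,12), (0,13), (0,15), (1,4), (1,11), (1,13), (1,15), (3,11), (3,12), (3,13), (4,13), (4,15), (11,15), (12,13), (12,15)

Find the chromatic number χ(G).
Clique number ω(G) = 4 (lower bound: χ ≥ ω).
The clique on [0, 1, 11, 15] has size 4, forcing χ ≥ 4, and the coloring below uses 4 colors, so χ(G) = 4.
A valid 4-coloring: color 1: [0, 4]; color 2: [13, 15]; color 3: [1, 3]; color 4: [11, 12].

χ(G) = 4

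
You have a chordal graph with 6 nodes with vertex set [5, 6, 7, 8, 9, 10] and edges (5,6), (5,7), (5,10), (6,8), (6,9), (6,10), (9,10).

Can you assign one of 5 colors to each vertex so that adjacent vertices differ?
A valid 5-coloring: color 1: [6, 7]; color 2: [8, 10]; color 3: [5, 9].
(χ(G) = 3 ≤ 5.)

Yes, G is 5-colorable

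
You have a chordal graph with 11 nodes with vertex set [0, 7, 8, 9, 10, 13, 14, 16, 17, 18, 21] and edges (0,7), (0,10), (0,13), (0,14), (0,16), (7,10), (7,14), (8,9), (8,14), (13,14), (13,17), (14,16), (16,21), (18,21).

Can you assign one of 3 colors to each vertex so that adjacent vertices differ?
Yes, G is 3-colorable

A valid 3-coloring: color 1: [0, 8, 17, 21]; color 2: [9, 10, 14, 18]; color 3: [7, 13, 16].
(χ(G) = 3 ≤ 3.)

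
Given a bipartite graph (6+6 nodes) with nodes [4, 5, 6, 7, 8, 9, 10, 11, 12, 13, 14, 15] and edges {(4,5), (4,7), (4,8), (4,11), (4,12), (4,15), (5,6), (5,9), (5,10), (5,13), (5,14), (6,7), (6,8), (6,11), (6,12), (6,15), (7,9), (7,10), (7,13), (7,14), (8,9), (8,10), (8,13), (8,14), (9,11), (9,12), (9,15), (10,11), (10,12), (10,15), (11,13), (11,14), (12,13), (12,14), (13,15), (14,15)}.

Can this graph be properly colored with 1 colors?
Edge (4,5) forces its endpoints to differ, so 1 color is not enough.

No, G is not 1-colorable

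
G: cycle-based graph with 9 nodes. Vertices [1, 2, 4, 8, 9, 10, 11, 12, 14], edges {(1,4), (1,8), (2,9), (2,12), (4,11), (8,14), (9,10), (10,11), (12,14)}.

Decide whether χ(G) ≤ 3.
A valid 3-coloring: color 1: [4, 8, 10, 12]; color 2: [1, 9, 11, 14]; color 3: [2].
(χ(G) = 3 ≤ 3.)

Yes, G is 3-colorable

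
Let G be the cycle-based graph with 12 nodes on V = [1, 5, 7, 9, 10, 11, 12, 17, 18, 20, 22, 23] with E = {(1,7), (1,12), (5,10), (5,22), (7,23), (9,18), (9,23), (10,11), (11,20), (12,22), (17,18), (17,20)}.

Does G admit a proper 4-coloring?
Yes, G is 4-colorable

A valid 4-coloring: color 1: [1, 10, 18, 20, 22, 23]; color 2: [5, 7, 9, 11, 12, 17].
(χ(G) = 2 ≤ 4.)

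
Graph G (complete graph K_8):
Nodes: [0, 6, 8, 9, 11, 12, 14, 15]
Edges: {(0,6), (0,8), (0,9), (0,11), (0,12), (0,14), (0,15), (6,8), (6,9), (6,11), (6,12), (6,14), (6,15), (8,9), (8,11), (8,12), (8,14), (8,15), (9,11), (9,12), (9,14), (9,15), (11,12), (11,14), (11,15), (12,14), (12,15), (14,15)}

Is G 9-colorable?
Yes, G is 9-colorable

A valid 9-coloring: color 1: [0]; color 2: [11]; color 3: [9]; color 4: [12]; color 5: [6]; color 6: [14]; color 7: [15]; color 8: [8].
(χ(G) = 8 ≤ 9.)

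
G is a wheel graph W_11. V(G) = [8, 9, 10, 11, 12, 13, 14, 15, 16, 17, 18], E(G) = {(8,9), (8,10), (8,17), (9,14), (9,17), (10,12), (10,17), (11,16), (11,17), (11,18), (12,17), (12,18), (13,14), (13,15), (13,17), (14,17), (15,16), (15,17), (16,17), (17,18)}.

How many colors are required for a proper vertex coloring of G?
χ(G) = 3

Clique number ω(G) = 3 (lower bound: χ ≥ ω).
The clique on [8, 9, 17] has size 3, forcing χ ≥ 3, and the coloring below uses 3 colors, so χ(G) = 3.
A valid 3-coloring: color 1: [17]; color 2: [9, 10, 13, 16, 18]; color 3: [8, 11, 12, 14, 15].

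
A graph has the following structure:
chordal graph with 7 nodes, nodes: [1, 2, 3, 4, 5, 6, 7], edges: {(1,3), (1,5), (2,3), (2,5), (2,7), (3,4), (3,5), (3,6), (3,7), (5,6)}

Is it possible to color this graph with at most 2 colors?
The clique on vertices [1, 3, 5] has size 3 > 2, so it alone needs 3 colors.

No, G is not 2-colorable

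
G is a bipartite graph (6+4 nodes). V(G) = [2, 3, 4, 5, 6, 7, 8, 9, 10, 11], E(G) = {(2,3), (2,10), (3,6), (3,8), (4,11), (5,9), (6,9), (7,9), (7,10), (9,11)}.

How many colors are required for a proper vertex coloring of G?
χ(G) = 2

Clique number ω(G) = 2 (lower bound: χ ≥ ω).
The graph is bipartite (no odd cycle), so 2 colors suffice: χ(G) = 2.
A valid 2-coloring: color 1: [3, 4, 9, 10]; color 2: [2, 5, 6, 7, 8, 11].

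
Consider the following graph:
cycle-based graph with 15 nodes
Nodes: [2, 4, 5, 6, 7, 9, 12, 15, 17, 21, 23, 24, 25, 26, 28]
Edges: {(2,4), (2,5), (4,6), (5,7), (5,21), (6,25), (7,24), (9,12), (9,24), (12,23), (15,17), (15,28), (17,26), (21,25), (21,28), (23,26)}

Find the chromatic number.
Clique number ω(G) = 2 (lower bound: χ ≥ ω).
Odd cycle [9, 24, 7, 5, 21, 28, 15, 17, 26, 23, 12] needs 3 colors (χ ≥ 3).
The coloring below uses 3 colors, so χ(G) = 3.
A valid 3-coloring: color 1: [4, 5, 12, 17, 24, 25, 28]; color 2: [2, 6, 7, 9, 15, 21, 23]; color 3: [26].

χ(G) = 3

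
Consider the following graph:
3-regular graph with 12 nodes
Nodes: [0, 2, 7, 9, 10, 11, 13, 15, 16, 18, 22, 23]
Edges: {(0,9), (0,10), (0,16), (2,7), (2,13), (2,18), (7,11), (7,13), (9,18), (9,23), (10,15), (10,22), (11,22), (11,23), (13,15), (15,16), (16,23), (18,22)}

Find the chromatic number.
χ(G) = 3

Clique number ω(G) = 3 (lower bound: χ ≥ ω).
The clique on [2, 7, 13] has size 3, forcing χ ≥ 3, and the coloring below uses 3 colors, so χ(G) = 3.
A valid 3-coloring: color 1: [10, 11, 13, 16, 18]; color 2: [0, 7, 15, 22, 23]; color 3: [2, 9].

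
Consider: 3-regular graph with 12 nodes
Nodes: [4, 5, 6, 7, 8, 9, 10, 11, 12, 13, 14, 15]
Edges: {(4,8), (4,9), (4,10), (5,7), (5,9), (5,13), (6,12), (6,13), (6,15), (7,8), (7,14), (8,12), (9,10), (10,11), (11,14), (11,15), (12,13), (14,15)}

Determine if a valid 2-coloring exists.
No, G is not 2-colorable

The clique on vertices [4, 9, 10] has size 3 > 2, so it alone needs 3 colors.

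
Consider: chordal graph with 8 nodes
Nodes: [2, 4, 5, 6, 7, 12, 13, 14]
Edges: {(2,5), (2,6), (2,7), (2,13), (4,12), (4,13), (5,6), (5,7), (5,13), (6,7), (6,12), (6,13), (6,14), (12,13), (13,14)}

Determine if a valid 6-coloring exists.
A valid 6-coloring: color 1: [7, 13]; color 2: [4, 6]; color 3: [2, 12, 14]; color 4: [5].
(χ(G) = 4 ≤ 6.)

Yes, G is 6-colorable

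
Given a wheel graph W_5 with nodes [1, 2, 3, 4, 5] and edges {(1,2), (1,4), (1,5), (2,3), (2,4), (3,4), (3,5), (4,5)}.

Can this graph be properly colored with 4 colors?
Yes, G is 4-colorable

A valid 4-coloring: color 1: [4]; color 2: [2, 5]; color 3: [1, 3].
(χ(G) = 3 ≤ 4.)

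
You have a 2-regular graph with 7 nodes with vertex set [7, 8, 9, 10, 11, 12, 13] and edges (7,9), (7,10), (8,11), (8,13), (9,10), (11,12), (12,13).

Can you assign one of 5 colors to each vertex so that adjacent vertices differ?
Yes, G is 5-colorable

A valid 5-coloring: color 1: [8, 10, 12]; color 2: [9, 11, 13]; color 3: [7].
(χ(G) = 3 ≤ 5.)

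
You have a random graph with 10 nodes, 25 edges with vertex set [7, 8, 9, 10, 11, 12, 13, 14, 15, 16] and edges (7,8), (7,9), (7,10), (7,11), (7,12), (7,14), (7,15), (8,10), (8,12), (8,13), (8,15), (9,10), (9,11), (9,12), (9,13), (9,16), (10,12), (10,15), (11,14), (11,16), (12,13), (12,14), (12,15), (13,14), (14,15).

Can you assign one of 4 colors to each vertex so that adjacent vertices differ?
No, G is not 4-colorable

The clique on vertices [7, 8, 10, 12, 15] has size 5 > 4, so it alone needs 5 colors.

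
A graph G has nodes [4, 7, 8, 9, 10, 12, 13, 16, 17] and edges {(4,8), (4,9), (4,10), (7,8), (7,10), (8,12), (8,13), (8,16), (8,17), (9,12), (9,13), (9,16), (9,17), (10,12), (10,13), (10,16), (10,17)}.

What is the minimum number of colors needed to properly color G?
χ(G) = 2

Clique number ω(G) = 2 (lower bound: χ ≥ ω).
The graph is bipartite (no odd cycle), so 2 colors suffice: χ(G) = 2.
A valid 2-coloring: color 1: [8, 9, 10]; color 2: [4, 7, 12, 13, 16, 17].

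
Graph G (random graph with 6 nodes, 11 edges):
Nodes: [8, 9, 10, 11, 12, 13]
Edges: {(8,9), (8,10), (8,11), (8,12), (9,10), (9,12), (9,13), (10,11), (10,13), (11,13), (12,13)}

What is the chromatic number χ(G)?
χ(G) = 3

Clique number ω(G) = 3 (lower bound: χ ≥ ω).
The clique on [8, 9, 10] has size 3, forcing χ ≥ 3, and the coloring below uses 3 colors, so χ(G) = 3.
A valid 3-coloring: color 1: [10, 12]; color 2: [8, 13]; color 3: [9, 11].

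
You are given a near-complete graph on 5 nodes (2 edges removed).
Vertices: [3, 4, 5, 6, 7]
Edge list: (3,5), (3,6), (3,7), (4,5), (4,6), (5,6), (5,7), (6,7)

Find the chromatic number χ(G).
Clique number ω(G) = 4 (lower bound: χ ≥ ω).
The clique on [3, 5, 6, 7] has size 4, forcing χ ≥ 4, and the coloring below uses 4 colors, so χ(G) = 4.
A valid 4-coloring: color 1: [6]; color 2: [5]; color 3: [4, 7]; color 4: [3].

χ(G) = 4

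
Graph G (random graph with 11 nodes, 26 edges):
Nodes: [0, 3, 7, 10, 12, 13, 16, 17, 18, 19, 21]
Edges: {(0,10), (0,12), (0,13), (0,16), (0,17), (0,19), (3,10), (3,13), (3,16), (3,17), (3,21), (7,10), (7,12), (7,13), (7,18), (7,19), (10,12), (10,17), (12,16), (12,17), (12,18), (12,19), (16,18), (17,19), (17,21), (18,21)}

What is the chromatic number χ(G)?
χ(G) = 4

Clique number ω(G) = 4 (lower bound: χ ≥ ω).
The clique on [0, 10, 12, 17] has size 4, forcing χ ≥ 4, and the coloring below uses 4 colors, so χ(G) = 4.
A valid 4-coloring: color 1: [3, 12]; color 2: [7, 16, 17]; color 3: [0, 18]; color 4: [10, 13, 19, 21].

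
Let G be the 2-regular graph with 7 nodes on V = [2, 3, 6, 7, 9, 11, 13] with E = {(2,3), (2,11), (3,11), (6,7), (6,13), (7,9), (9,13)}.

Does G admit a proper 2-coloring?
No, G is not 2-colorable

The clique on vertices [2, 3, 11] has size 3 > 2, so it alone needs 3 colors.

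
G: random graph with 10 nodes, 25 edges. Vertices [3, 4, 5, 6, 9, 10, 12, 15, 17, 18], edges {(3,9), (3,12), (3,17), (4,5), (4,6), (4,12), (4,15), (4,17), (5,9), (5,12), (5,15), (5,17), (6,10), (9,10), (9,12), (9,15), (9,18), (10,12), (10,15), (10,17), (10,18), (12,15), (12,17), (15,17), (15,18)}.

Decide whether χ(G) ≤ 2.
The clique on vertices [4, 5, 12, 15, 17] has size 5 > 2, so it alone needs 5 colors.

No, G is not 2-colorable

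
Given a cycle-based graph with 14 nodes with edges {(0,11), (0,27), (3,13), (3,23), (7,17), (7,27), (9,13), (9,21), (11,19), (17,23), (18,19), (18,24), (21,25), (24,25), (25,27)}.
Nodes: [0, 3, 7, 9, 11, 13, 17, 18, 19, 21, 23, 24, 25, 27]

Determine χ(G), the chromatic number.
χ(G) = 3

Clique number ω(G) = 2 (lower bound: χ ≥ ω).
Odd cycle [7, 17, 23, 3, 13, 9, 21, 25, 27] needs 3 colors (χ ≥ 3).
The coloring below uses 3 colors, so χ(G) = 3.
A valid 3-coloring: color 1: [3, 9, 11, 17, 24, 27]; color 2: [0, 7, 13, 18, 23, 25]; color 3: [19, 21].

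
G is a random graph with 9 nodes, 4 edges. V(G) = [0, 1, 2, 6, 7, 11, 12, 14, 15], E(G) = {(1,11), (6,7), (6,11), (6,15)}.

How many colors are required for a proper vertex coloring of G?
Clique number ω(G) = 2 (lower bound: χ ≥ ω).
The graph is bipartite (no odd cycle), so 2 colors suffice: χ(G) = 2.
A valid 2-coloring: color 1: [0, 1, 2, 6, 12, 14]; color 2: [7, 11, 15].

χ(G) = 2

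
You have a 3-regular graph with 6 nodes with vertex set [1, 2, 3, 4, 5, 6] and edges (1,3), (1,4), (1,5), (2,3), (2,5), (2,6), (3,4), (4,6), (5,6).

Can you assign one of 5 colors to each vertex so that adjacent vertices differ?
A valid 5-coloring: color 1: [3, 5]; color 2: [1, 6]; color 3: [2, 4].
(χ(G) = 3 ≤ 5.)

Yes, G is 5-colorable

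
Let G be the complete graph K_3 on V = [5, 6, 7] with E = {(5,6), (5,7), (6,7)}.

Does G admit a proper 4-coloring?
Yes, G is 4-colorable

A valid 4-coloring: color 1: [5]; color 2: [6]; color 3: [7].
(χ(G) = 3 ≤ 4.)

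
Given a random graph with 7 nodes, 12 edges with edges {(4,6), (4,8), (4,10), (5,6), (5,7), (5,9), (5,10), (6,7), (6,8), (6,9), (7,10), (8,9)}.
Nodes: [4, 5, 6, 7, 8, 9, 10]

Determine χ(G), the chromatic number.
Clique number ω(G) = 3 (lower bound: χ ≥ ω).
The clique on [5, 7, 10] has size 3, forcing χ ≥ 3, and the coloring below uses 3 colors, so χ(G) = 3.
A valid 3-coloring: color 1: [6, 10]; color 2: [5, 8]; color 3: [4, 7, 9].

χ(G) = 3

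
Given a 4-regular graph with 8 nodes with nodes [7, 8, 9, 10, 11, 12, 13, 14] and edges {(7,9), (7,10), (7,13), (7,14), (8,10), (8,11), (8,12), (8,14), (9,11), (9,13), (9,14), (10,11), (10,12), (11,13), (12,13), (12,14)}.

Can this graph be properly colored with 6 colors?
A valid 6-coloring: color 1: [10, 13, 14]; color 2: [8, 9]; color 3: [7, 11, 12].
(χ(G) = 3 ≤ 6.)

Yes, G is 6-colorable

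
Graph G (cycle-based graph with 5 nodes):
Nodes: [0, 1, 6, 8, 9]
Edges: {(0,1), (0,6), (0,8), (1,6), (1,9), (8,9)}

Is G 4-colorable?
A valid 4-coloring: color 1: [1, 8]; color 2: [0, 9]; color 3: [6].
(χ(G) = 3 ≤ 4.)

Yes, G is 4-colorable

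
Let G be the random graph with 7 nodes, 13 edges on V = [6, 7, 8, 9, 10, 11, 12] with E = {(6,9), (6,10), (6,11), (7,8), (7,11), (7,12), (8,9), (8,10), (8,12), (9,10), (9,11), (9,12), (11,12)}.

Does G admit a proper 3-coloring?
Odd cycle [6, 10, 8, 12, 11] needs 3 colors (χ ≥ 3).
Vertex 9 is adjacent to every vertex of [6, 8, 10, 11, 12], which already need 3 colors among themselves, so 9 needs a new color (χ ≥ 4).
Hence χ(G) ≥ 4 > 3, so no proper 3-coloring exists.

No, G is not 3-colorable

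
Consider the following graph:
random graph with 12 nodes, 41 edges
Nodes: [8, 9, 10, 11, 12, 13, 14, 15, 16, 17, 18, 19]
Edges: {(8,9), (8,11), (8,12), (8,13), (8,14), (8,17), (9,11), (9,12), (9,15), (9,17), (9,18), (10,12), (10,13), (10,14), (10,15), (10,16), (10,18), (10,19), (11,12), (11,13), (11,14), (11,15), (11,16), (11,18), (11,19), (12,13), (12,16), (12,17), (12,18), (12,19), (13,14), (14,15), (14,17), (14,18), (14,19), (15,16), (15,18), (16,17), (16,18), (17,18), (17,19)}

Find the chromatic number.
Clique number ω(G) = 4 (lower bound: χ ≥ ω).
Suppose a proper 4-coloring c exists. The clique [8, 9, 11, 12] takes 4 distinct colors; by symmetry let c(8) = 1, c(9) = 2, c(11) = 3, c(12) = 4.
- Vertex 18: neighbors [9, 11, 12] already have colors [2, 3, 4] ⇒ c(18) = 1.
- Vertex 15: neighbors [18, 9, 11] already have colors [1, 2, 3] ⇒ c(15) = 4.
- Vertex 14: neighbors [8, 11, 15] already have colors [1, 3, 4] ⇒ c(14) = 2.
- Vertex 13: neighbors [8, 14, 11, 12] already have colors [1, 2, 3, 4] — all 4 colors blocked. Contradiction.
The forced assignments end in a contradiction, so G has no proper 4-coloring (χ ≥ 5).
The coloring below uses 5 colors, so χ(G) = 5.
A valid 5-coloring: color 1: [10, 11, 17]; color 2: [12, 15]; color 3: [13, 18, 19]; color 4: [9, 14, 16]; color 5: [8].

χ(G) = 5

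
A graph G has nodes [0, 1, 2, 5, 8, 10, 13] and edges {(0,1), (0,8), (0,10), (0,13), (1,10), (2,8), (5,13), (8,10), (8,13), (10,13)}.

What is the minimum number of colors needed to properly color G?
Clique number ω(G) = 4 (lower bound: χ ≥ ω).
The clique on [0, 8, 10, 13] has size 4, forcing χ ≥ 4, and the coloring below uses 4 colors, so χ(G) = 4.
A valid 4-coloring: color 1: [0, 2, 5]; color 2: [1, 13]; color 3: [10]; color 4: [8].

χ(G) = 4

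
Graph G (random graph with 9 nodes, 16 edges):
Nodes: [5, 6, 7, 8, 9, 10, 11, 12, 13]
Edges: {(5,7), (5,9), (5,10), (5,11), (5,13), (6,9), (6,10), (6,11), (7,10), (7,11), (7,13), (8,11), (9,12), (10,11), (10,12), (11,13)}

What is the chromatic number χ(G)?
χ(G) = 4

Clique number ω(G) = 4 (lower bound: χ ≥ ω).
The clique on [5, 7, 10, 11] has size 4, forcing χ ≥ 4, and the coloring below uses 4 colors, so χ(G) = 4.
A valid 4-coloring: color 1: [11, 12]; color 2: [8, 9, 10, 13]; color 3: [5, 6]; color 4: [7].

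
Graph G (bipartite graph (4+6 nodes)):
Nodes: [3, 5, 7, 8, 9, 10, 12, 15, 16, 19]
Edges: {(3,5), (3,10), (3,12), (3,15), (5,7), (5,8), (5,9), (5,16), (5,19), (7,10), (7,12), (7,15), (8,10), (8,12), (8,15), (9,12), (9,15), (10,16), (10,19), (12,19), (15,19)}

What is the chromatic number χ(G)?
χ(G) = 2

Clique number ω(G) = 2 (lower bound: χ ≥ ω).
The graph is bipartite (no odd cycle), so 2 colors suffice: χ(G) = 2.
A valid 2-coloring: color 1: [5, 10, 12, 15]; color 2: [3, 7, 8, 9, 16, 19].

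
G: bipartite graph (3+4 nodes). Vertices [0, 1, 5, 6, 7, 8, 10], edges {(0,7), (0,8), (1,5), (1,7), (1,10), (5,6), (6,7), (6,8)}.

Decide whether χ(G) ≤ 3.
A valid 3-coloring: color 1: [0, 1, 6]; color 2: [5, 7, 8, 10].
(χ(G) = 2 ≤ 3.)

Yes, G is 3-colorable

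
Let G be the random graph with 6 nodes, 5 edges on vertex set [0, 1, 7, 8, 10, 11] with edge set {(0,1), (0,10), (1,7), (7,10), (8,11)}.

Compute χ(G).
Clique number ω(G) = 2 (lower bound: χ ≥ ω).
The graph is bipartite (no odd cycle), so 2 colors suffice: χ(G) = 2.
A valid 2-coloring: color 1: [1, 8, 10]; color 2: [0, 7, 11].

χ(G) = 2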